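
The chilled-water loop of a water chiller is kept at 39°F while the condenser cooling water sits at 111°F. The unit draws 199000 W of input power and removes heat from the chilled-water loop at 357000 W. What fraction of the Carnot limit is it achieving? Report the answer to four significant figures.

0.2590

COP_actual = Q̇_C/Ẇ = 357000/199000 = 1.794.
In absolute terms T_C = 277.04 K and T_H = 317.04 K, so ΔT = 40.00 K.
COP_Carnot = T_C/ΔT = 277.04/40.00 = 6.926.
η_II = COP_actual/COP_Carnot = 1.794/6.926 = 0.2590.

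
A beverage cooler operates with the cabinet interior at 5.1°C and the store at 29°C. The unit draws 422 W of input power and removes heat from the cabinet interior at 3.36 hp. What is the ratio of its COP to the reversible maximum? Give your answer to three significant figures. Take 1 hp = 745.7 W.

0.510

Converting, Q̇_C = 3.360 hp = 2506 W, so COP_actual = Q̇_C/Ẇ = 2506/422.0 = 5.937.
In absolute terms T_C = 278.25 K and T_H = 302.15 K, so ΔT = 23.90 K.
COP_Carnot = T_C/ΔT = 278.25/23.90 = 11.64.
η_II = COP_actual/COP_Carnot = 5.937/11.64 = 0.5100.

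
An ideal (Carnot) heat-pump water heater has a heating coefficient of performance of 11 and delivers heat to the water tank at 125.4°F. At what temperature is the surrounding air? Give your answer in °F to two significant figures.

72 °F

COP_HP = T_H/(T_H − T_C) gives T_H − T_C = T_H/COP.
With T_H = 325.04 K, T_C = 325.04 × (1 − 1/11) = 295.49 K.
Converting, 295.49 K = 72.21°F.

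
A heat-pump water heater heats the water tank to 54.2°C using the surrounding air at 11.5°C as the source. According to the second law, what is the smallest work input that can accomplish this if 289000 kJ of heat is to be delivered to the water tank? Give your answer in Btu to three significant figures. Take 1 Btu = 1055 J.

In absolute terms T_C = 284.65 K and T_H = 327.35 K, so ΔT = 42.70 K.
The reversible limit is COP_HP = T_H/ΔT = 7.666, so W_min = Q_H/COP = Q_H·ΔT/T_H.
W_min = 289000 × 42.70/327.35 = 37700 kJ = 35730 Btu.

35700 Btu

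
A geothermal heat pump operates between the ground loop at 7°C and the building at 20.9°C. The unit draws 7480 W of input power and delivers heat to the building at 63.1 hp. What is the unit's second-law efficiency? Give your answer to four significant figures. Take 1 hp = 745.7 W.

Converting, Q̇_H = 63.10 hp = 47050 W, so COP_actual = Q̇_H/Ẇ = 47050/7480 = 6.291.
In absolute terms T_C = 280.15 K and T_H = 294.05 K, so ΔT = 13.90 K.
COP_Carnot = T_H/ΔT = 294.05/13.90 = 21.15.
η_II = COP_actual/COP_Carnot = 6.291/21.15 = 0.2974.

0.2974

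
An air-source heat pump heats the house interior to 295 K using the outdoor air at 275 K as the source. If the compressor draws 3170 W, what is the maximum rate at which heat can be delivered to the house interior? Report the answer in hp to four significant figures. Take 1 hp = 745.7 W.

62.70 hp

The reservoir spacing is ΔT = 295 − 275 = 20.00 K.
COP_Carnot = T_H/ΔT = 295.00/20.00 = 14.75.
Q̇_max = COP_Carnot × Ẇ = 14.75 × 3170 W = 46760 W = 62.70 hp.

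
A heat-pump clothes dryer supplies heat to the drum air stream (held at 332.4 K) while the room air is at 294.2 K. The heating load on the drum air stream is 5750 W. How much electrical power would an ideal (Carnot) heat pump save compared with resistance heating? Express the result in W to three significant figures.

The reservoir spacing is ΔT = 332.4 − 294.2 = 38.20 K.
COP_Carnot = T_H/ΔT = 332.40/38.20 = 8.702.
Resistance heating needs Ẇ_res = Q̇_H = 5750 W; the reversible heat pump needs only Ẇ_hp = Q̇_H/COP = 660.8 W.
Saving = 5750 − 660.8 = 5089 W.

5090 W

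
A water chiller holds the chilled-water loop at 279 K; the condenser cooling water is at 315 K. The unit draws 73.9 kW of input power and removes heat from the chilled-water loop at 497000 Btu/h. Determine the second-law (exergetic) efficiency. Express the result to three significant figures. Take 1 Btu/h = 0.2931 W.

Converting, Q̇_C = 497000 Btu/h = 145.7 kW, so COP_actual = Q̇_C/Ẇ = 145.7/73.90 = 1.971.
The reservoir spacing is ΔT = 315 − 279 = 36.00 K.
COP_Carnot = T_C/ΔT = 279.00/36.00 = 7.750.
η_II = COP_actual/COP_Carnot = 1.971/7.750 = 0.2543.

0.254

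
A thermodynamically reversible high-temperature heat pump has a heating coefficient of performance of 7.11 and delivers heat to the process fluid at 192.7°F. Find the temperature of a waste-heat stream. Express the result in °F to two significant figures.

100 °F

COP_HP = T_H/(T_H − T_C) gives T_H − T_C = T_H/COP.
With T_H = 362.43 K, T_C = 362.43 × (1 − 1/7.11) = 311.45 K.
Converting, 311.45 K = 100.95°F.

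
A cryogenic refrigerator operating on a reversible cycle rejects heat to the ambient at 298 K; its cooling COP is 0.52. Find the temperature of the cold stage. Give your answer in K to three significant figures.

For a Carnot refrigerator COP_R = T_C/(T_H − T_C), so T_C = COP·T_H/(1 + COP).
With T_H = 298.00 K, T_C = 0.52 × 298.00/1.520 = 101.95 K.

102 K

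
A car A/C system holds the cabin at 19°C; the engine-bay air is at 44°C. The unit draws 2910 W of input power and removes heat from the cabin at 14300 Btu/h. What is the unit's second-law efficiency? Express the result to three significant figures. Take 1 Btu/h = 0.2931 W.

0.123

Converting, Q̇_C = 14300 Btu/h = 4191 W, so COP_actual = Q̇_C/Ẇ = 4191/2910 = 1.440.
In absolute terms T_C = 292.15 K and T_H = 317.15 K, so ΔT = 25.00 K.
COP_Carnot = T_C/ΔT = 292.15/25.00 = 11.69.
η_II = COP_actual/COP_Carnot = 1.440/11.69 = 0.1233.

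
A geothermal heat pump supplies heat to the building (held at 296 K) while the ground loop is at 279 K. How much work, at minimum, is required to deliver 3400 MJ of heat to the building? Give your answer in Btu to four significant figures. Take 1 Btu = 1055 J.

185100 Btu

The reservoir spacing is ΔT = 296 − 279 = 17.00 K.
The reversible limit is COP_HP = T_H/ΔT = 17.41, so W_min = Q_H/COP = Q_H·ΔT/T_H.
W_min = 3400 × 17.00/296.00 = 195.3 MJ = 185100 Btu.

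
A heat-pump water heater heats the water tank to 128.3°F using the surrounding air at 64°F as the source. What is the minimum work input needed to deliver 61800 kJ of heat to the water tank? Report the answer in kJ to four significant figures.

6758 kJ

In absolute terms T_C = 290.93 K and T_H = 326.65 K, so ΔT = 35.72 K.
The reversible limit is COP_HP = T_H/ΔT = 9.144, so W_min = Q_H/COP = Q_H·ΔT/T_H.
W_min = 61800 × 35.72/326.65 = 6758 kJ.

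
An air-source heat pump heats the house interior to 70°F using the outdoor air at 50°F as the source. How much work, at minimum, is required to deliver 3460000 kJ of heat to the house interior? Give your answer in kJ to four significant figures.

In absolute terms T_C = 283.15 K and T_H = 294.26 K, so ΔT = 11.11 K.
The reversible limit is COP_HP = T_H/ΔT = 26.48, so W_min = Q_H/COP = Q_H·ΔT/T_H.
W_min = 3460000 × 11.11/294.26 = 130600 kJ.

130600 kJ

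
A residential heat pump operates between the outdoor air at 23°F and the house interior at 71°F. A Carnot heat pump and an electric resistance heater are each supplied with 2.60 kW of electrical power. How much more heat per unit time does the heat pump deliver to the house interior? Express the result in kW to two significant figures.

In absolute terms T_C = 268.15 K and T_H = 294.82 K, so ΔT = 26.67 K.
COP_Carnot = T_H/ΔT = 294.82/26.67 = 11.06.
The heat pump delivers Q̇_H = COP × Ẇ = 28.74 kW; the resistance heater delivers Ẇ = 2.600 kW.
Extra = (COP − 1)·Ẇ = 26.14 kW.

26 kW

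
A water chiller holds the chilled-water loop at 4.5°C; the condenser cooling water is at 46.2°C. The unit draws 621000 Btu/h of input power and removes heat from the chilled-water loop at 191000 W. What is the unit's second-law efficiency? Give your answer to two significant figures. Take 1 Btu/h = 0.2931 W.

Converting, Q̇_C = 191000 W = 651700 Btu/h, so COP_actual = Q̇_C/Ẇ = 651700/621000 = 1.049.
In absolute terms T_C = 277.65 K and T_H = 319.35 K, so ΔT = 41.70 K.
COP_Carnot = T_C/ΔT = 277.65/41.70 = 6.658.
η_II = COP_actual/COP_Carnot = 1.049/6.658 = 0.1576.

0.16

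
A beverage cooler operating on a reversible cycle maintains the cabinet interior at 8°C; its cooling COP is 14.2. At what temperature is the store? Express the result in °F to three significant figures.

82.0 °F

COP_R = T_C/(T_H − T_C) gives T_H − T_C = T_C/COP.
With T_C = 281.15 K, T_H = 281.15 × (1 + 1/14.2) = 300.95 K.
Converting, 300.95 K = 82.04°F.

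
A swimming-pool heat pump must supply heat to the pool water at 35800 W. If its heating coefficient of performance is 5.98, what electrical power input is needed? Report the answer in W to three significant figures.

5990 W

Ẇ = Q̇_H/COP_HP = 35800/5.98 = 5987 W.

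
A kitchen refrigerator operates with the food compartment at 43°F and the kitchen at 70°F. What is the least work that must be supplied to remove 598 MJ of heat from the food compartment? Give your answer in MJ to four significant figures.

32.12 MJ

In absolute terms T_C = 279.26 K and T_H = 294.26 K, so ΔT = 15.00 K.
The reversible limit is COP_R = T_C/ΔT = 18.62, so W_min = Q_C/COP = Q_C·ΔT/T_C.
W_min = 598.0 × 15.00/279.26 = 32.12 MJ.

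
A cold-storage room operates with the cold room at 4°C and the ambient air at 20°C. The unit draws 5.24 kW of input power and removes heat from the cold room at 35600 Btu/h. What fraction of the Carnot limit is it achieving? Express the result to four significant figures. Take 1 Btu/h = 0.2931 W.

0.1150

Converting, Q̇_C = 35600 Btu/h = 10.43 kW, so COP_actual = Q̇_C/Ẇ = 10.43/5.240 = 1.991.
In absolute terms T_C = 277.15 K and T_H = 293.15 K, so ΔT = 16.00 K.
COP_Carnot = T_C/ΔT = 277.15/16.00 = 17.32.
η_II = COP_actual/COP_Carnot = 1.991/17.32 = 0.1150.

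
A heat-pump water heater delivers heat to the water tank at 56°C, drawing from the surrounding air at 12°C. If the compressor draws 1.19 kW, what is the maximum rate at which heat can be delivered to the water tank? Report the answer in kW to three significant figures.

In absolute terms T_C = 285.15 K and T_H = 329.15 K, so ΔT = 44.00 K.
COP_Carnot = T_H/ΔT = 329.15/44.00 = 7.481.
Q̇_max = COP_Carnot × Ẇ = 7.481 × 1.190 kW = 8.902 kW.

8.90 kW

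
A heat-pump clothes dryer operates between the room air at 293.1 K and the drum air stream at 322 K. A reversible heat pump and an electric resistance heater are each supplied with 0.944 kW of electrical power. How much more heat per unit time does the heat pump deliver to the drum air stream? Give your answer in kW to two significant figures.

The reservoir spacing is ΔT = 322 − 293.1 = 28.90 K.
COP_Carnot = T_H/ΔT = 322.00/28.90 = 11.14.
The heat pump delivers Q̇_H = COP × Ẇ = 10.52 kW; the resistance heater delivers Ẇ = 0.9440 kW.
Extra = (COP − 1)·Ẇ = 9.574 kW.

9.6 kW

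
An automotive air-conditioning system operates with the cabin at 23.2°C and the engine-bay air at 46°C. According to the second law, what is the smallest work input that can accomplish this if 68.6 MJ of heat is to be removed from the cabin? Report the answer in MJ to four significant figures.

5.278 MJ

In absolute terms T_C = 296.35 K and T_H = 319.15 K, so ΔT = 22.80 K.
The reversible limit is COP_R = T_C/ΔT = 13.00, so W_min = Q_C/COP = Q_C·ΔT/T_C.
W_min = 68.60 × 22.80/296.35 = 5.278 MJ.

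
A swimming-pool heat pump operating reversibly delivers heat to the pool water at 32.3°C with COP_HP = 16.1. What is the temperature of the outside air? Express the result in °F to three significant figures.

56.0 °F

COP_HP = T_H/(T_H − T_C) gives T_H − T_C = T_H/COP.
With T_H = 305.45 K, T_C = 305.45 × (1 − 1/16.1) = 286.48 K.
Converting, 286.48 K = 55.99°F.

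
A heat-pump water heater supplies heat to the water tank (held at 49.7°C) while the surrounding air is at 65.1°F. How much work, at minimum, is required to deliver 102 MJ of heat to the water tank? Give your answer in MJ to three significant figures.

In absolute terms T_C = 291.54 K and T_H = 322.85 K, so ΔT = 31.31 K.
The reversible limit is COP_HP = T_H/ΔT = 10.31, so W_min = Q_H/COP = Q_H·ΔT/T_H.
W_min = 102.0 × 31.31/322.85 = 9.892 MJ.

9.89 MJ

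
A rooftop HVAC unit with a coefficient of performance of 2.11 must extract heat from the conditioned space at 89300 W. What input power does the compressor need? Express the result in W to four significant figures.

42320 W

Ẇ = Q̇_C/COP = 89300/2.11 = 42320 W.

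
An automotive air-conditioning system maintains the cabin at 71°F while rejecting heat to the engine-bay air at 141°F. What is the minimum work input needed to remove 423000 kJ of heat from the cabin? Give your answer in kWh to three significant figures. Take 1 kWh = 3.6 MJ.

15.5 kWh

In absolute terms T_C = 294.82 K and T_H = 333.71 K, so ΔT = 38.89 K.
The reversible limit is COP_R = T_C/ΔT = 7.581, so W_min = Q_C/COP = Q_C·ΔT/T_C.
W_min = 423000 × 38.89/294.82 = 55800 kJ = 15.50 kWh.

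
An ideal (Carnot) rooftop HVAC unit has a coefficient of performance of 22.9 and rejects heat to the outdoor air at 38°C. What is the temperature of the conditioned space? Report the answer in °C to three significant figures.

25.0 °C

For a Carnot refrigerator COP_R = T_C/(T_H − T_C), so T_C = COP·T_H/(1 + COP).
With T_H = 311.15 K, T_C = 22.9 × 311.15/23.90 = 298.13 K.
Converting, 298.13 K = 24.98°C.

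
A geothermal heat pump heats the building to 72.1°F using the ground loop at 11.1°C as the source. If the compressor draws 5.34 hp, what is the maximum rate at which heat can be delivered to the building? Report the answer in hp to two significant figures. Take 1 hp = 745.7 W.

In absolute terms T_C = 284.25 K and T_H = 295.43 K, so ΔT = 11.18 K.
COP_Carnot = T_H/ΔT = 295.43/11.18 = 26.43.
Q̇_max = COP_Carnot × Ẇ = 26.43 × 5.340 hp = 141.1 hp.

140 hp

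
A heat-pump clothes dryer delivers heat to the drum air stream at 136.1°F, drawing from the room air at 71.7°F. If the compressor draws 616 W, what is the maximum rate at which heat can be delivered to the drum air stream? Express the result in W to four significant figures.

In absolute terms T_C = 295.21 K and T_H = 330.98 K, so ΔT = 35.78 K.
COP_Carnot = T_H/ΔT = 330.98/35.78 = 9.251.
Q̇_max = COP_Carnot × Ẇ = 9.251 × 616.0 W = 5699 W.

5699 W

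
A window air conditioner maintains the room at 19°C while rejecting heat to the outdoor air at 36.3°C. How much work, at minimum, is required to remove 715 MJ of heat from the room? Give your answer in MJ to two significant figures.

In absolute terms T_C = 292.15 K and T_H = 309.45 K, so ΔT = 17.30 K.
The reversible limit is COP_R = T_C/ΔT = 16.89, so W_min = Q_C/COP = Q_C·ΔT/T_C.
W_min = 715.0 × 17.30/292.15 = 42.34 MJ.

42 MJ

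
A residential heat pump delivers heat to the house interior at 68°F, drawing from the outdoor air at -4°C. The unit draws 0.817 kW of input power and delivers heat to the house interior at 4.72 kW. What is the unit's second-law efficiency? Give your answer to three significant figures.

COP_actual = Q̇_H/Ẇ = 4.720/0.8170 = 5.777.
In absolute terms T_C = 269.15 K and T_H = 293.15 K, so ΔT = 24.00 K.
COP_Carnot = T_H/ΔT = 293.15/24.00 = 12.21.
η_II = COP_actual/COP_Carnot = 5.777/12.21 = 0.4730.

0.473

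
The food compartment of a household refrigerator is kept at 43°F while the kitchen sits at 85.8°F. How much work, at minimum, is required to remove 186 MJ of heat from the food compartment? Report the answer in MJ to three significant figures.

In absolute terms T_C = 279.26 K and T_H = 303.04 K, so ΔT = 23.78 K.
The reversible limit is COP_R = T_C/ΔT = 11.74, so W_min = Q_C/COP = Q_C·ΔT/T_C.
W_min = 186.0 × 23.78/279.26 = 15.84 MJ.

15.8 MJ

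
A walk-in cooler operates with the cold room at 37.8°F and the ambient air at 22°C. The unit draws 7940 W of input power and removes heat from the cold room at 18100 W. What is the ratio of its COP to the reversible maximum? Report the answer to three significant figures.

COP_actual = Q̇_C/Ẇ = 18100/7940 = 2.280.
In absolute terms T_C = 276.37 K and T_H = 295.15 K, so ΔT = 18.78 K.
COP_Carnot = T_C/ΔT = 276.37/18.78 = 14.72.
η_II = COP_actual/COP_Carnot = 2.280/14.72 = 0.1549.

0.155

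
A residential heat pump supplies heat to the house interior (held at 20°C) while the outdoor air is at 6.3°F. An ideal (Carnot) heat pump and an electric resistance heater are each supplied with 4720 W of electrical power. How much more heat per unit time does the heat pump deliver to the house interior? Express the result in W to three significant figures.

In absolute terms T_C = 258.87 K and T_H = 293.15 K, so ΔT = 34.28 K.
COP_Carnot = T_H/ΔT = 293.15/34.28 = 8.552.
The heat pump delivers Q̇_H = COP × Ẇ = 40370 W; the resistance heater delivers Ẇ = 4720 W.
Extra = (COP − 1)·Ẇ = 35650 W.

35600 W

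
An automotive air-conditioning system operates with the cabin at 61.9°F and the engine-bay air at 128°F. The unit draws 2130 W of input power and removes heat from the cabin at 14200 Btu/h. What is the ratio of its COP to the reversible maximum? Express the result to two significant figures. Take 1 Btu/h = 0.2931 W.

Converting, Q̇_C = 14200 Btu/h = 4162 W, so COP_actual = Q̇_C/Ẇ = 4162/2130 = 1.954.
In absolute terms T_C = 289.76 K and T_H = 326.48 K, so ΔT = 36.72 K.
COP_Carnot = T_C/ΔT = 289.76/36.72 = 7.891.
η_II = COP_actual/COP_Carnot = 1.954/7.891 = 0.2476.

0.25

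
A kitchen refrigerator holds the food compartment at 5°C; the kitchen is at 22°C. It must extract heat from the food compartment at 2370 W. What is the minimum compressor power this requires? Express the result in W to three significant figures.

145 W

In absolute terms T_C = 278.15 K and T_H = 295.15 K, so ΔT = 17.00 K.
COP_Carnot = T_C/ΔT = 278.15/17.00 = 16.36.
Ẇ_min = Q̇/COP_Carnot = 2370/16.36 = 144.8 W.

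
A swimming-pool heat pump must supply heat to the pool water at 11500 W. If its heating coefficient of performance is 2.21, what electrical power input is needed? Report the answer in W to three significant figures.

5200 W

Ẇ = Q̇_H/COP_HP = 11500/2.21 = 5204 W.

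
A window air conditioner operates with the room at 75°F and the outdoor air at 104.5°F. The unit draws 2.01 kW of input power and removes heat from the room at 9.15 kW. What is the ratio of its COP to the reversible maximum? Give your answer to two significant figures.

0.25

COP_actual = Q̇_C/Ẇ = 9.150/2.010 = 4.552.
In absolute terms T_C = 297.04 K and T_H = 313.43 K, so ΔT = 16.39 K.
COP_Carnot = T_C/ΔT = 297.04/16.39 = 18.12.
η_II = COP_actual/COP_Carnot = 4.552/18.12 = 0.2512.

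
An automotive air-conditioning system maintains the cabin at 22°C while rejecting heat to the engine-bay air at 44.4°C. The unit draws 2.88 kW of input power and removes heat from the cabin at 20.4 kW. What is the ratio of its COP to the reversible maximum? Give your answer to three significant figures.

0.538

COP_actual = Q̇_C/Ẇ = 20.40/2.880 = 7.083.
In absolute terms T_C = 295.15 K and T_H = 317.55 K, so ΔT = 22.40 K.
COP_Carnot = T_C/ΔT = 295.15/22.40 = 13.18.
η_II = COP_actual/COP_Carnot = 7.083/13.18 = 0.5376.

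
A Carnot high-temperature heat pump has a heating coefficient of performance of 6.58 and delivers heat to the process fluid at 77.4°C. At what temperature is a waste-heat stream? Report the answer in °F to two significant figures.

75 °F

COP_HP = T_H/(T_H − T_C) gives T_H − T_C = T_H/COP.
With T_H = 350.55 K, T_C = 350.55 × (1 − 1/6.58) = 297.27 K.
Converting, 297.27 K = 75.42°F.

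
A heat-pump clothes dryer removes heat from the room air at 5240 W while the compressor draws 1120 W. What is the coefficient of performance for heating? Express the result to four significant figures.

5.679

The first law gives Q̇_H = Q̇_C + Ẇ, so the three rates are Q̇_C = 5240, Q̇_H = 6360, Ẇ = 1120 W.
COP_HP = Q̇_H/Ẇ = 6360/1120 = 5.679.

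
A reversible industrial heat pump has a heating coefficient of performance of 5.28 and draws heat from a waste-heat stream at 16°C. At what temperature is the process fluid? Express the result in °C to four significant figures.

83.56 °C

COP_HP = T_H/(T_H − T_C) rearranges to T_H = COP·T_C/(COP − 1).
With T_C = 289.15 K, T_H = 5.28 × 289.15/4.280 = 356.71 K.
Converting, 356.71 K = 83.56°C.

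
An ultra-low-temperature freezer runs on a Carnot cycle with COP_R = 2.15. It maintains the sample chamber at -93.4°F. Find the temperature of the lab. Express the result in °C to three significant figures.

COP_R = T_C/(T_H − T_C) gives T_H − T_C = T_C/COP.
With T_C = 203.48 K, T_H = 203.48 × (1 + 1/2.15) = 298.13 K.
Converting, 298.13 K = 24.98°C.

25.0 °C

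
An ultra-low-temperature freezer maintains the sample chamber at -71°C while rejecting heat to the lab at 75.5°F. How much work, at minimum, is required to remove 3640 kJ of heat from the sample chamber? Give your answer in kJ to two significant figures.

In absolute terms T_C = 202.15 K and T_H = 297.32 K, so ΔT = 95.17 K.
The reversible limit is COP_R = T_C/ΔT = 2.124, so W_min = Q_C/COP = Q_C·ΔT/T_C.
W_min = 3640 × 95.17/202.15 = 1714 kJ.

1700 kJ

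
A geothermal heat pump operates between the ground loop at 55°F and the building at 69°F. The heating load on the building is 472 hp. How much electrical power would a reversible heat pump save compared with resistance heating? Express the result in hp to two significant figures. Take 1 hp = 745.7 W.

In absolute terms T_C = 285.93 K and T_H = 293.71 K, so ΔT = 7.778 K.
COP_Carnot = T_H/ΔT = 293.71/7.778 = 37.76.
Resistance heating needs Ẇ_res = Q̇_H = 472.0 hp; the reversible heat pump needs only Ẇ_hp = Q̇_H/COP = 12.50 hp.
Saving = 472.0 − 12.50 = 459.5 hp.

460 hp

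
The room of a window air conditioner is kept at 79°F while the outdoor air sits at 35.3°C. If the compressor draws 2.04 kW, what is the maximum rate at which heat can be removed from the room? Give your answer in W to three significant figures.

66400 W

In absolute terms T_C = 299.26 K and T_H = 308.45 K, so ΔT = 9.189 K.
COP_Carnot = T_C/ΔT = 299.26/9.189 = 32.57.
Q̇_max = COP_Carnot × Ẇ = 32.57 × 2.040 kW = 66.44 kW = 66440 W.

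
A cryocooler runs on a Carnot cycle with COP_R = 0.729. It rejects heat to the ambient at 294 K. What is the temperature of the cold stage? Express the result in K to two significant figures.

For a Carnot refrigerator COP_R = T_C/(T_H − T_C), so T_C = COP·T_H/(1 + COP).
With T_H = 294.00 K, T_C = 0.729 × 294.00/1.729 = 123.96 K.

120 K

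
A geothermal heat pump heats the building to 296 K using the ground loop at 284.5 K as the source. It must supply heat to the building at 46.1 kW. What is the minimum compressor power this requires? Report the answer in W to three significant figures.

The reservoir spacing is ΔT = 296 − 284.5 = 11.50 K.
COP_Carnot = T_H/ΔT = 296.00/11.50 = 25.74.
Ẇ_min = Q̇/COP_Carnot = 46.10/25.74 = 1.791 kW = 1791 W.

1790 W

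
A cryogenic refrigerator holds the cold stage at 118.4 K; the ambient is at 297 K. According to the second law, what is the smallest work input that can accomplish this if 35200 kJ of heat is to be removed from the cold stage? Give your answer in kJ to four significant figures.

The reservoir spacing is ΔT = 297 − 118.4 = 178.6 K.
The reversible limit is COP_R = T_C/ΔT = 0.6629, so W_min = Q_C/COP = Q_C·ΔT/T_C.
W_min = 35200 × 178.6/118.40 = 53100 kJ.

53100 kJ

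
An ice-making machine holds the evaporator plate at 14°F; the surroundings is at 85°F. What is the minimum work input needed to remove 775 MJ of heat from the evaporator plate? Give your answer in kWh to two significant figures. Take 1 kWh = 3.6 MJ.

32 kWh

In absolute terms T_C = 263.15 K and T_H = 302.59 K, so ΔT = 39.44 K.
The reversible limit is COP_R = T_C/ΔT = 6.671, so W_min = Q_C/COP = Q_C·ΔT/T_C.
W_min = 775.0 × 39.44/263.15 = 116.2 MJ = 32.27 kWh.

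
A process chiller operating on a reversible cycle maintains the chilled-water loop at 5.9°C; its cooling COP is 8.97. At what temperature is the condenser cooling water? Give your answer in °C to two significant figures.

37 °C

COP_R = T_C/(T_H − T_C) gives T_H − T_C = T_C/COP.
With T_C = 279.05 K, T_H = 279.05 × (1 + 1/8.97) = 310.16 K.
Converting, 310.16 K = 37.01°C.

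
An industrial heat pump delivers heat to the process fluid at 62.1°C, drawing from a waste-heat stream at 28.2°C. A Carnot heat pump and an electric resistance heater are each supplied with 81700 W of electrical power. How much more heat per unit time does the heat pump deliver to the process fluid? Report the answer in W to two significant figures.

730000 W

In absolute terms T_C = 301.35 K and T_H = 335.25 K, so ΔT = 33.90 K.
COP_Carnot = T_H/ΔT = 335.25/33.90 = 9.889.
The heat pump delivers Q̇_H = COP × Ẇ = 808000 W; the resistance heater delivers Ẇ = 81700 W.
Extra = (COP − 1)·Ẇ = 726300 W.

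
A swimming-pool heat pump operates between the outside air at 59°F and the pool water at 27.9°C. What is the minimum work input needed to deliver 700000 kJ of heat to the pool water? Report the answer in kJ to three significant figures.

In absolute terms T_C = 288.15 K and T_H = 301.05 K, so ΔT = 12.90 K.
The reversible limit is COP_HP = T_H/ΔT = 23.34, so W_min = Q_H/COP = Q_H·ΔT/T_H.
W_min = 700000 × 12.90/301.05 = 30000 kJ.

30000 kJ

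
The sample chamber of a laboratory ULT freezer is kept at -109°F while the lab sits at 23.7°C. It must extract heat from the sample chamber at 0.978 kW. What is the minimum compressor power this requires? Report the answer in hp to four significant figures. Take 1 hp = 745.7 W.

0.6869 hp

In absolute terms T_C = 194.82 K and T_H = 296.85 K, so ΔT = 102.0 K.
COP_Carnot = T_C/ΔT = 194.82/102.0 = 1.909.
Ẇ_min = Q̇/COP_Carnot = 0.9780/1.909 = 0.5122 kW = 0.6869 hp.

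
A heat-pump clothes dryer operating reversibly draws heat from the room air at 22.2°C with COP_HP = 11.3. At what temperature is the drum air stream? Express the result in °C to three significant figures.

COP_HP = T_H/(T_H − T_C) rearranges to T_H = COP·T_C/(COP − 1).
With T_C = 295.35 K, T_H = 11.3 × 295.35/10.30 = 324.02 K.
Converting, 324.02 K = 50.87°C.

50.9 °C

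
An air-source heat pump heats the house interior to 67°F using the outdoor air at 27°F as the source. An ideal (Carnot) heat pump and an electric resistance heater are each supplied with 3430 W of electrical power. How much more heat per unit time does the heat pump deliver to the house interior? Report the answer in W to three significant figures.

41700 W

In absolute terms T_C = 270.37 K and T_H = 292.59 K, so ΔT = 22.22 K.
COP_Carnot = T_H/ΔT = 292.59/22.22 = 13.17.
The heat pump delivers Q̇_H = COP × Ẇ = 45160 W; the resistance heater delivers Ẇ = 3430 W.
Extra = (COP − 1)·Ẇ = 41730 W.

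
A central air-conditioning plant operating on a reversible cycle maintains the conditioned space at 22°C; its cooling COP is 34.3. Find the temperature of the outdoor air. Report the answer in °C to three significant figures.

30.6 °C

COP_R = T_C/(T_H − T_C) gives T_H − T_C = T_C/COP.
With T_C = 295.15 K, T_H = 295.15 × (1 + 1/34.3) = 303.75 K.
Converting, 303.75 K = 30.60°C.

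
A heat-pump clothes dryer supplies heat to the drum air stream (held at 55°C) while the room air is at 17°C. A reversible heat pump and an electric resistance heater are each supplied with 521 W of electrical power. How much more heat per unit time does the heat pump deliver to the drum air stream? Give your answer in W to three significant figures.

3980 W

In absolute terms T_C = 290.15 K and T_H = 328.15 K, so ΔT = 38.00 K.
COP_Carnot = T_H/ΔT = 328.15/38.00 = 8.636.
The heat pump delivers Q̇_H = COP × Ẇ = 4499 W; the resistance heater delivers Ẇ = 521.0 W.
Extra = (COP − 1)·Ẇ = 3978 W.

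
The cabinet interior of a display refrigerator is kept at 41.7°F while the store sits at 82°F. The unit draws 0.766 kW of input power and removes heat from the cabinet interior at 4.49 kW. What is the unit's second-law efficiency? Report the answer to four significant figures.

COP_actual = Q̇_C/Ẇ = 4.490/0.7660 = 5.862.
In absolute terms T_C = 278.54 K and T_H = 300.93 K, so ΔT = 22.39 K.
COP_Carnot = T_C/ΔT = 278.54/22.39 = 12.44.
η_II = COP_actual/COP_Carnot = 5.862/12.44 = 0.4712.

0.4712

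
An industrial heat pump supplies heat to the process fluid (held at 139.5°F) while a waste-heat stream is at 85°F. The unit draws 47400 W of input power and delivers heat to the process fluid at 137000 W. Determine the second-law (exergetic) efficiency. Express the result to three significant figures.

0.263

COP_actual = Q̇_H/Ẇ = 137000/47400 = 2.890.
In absolute terms T_C = 302.59 K and T_H = 332.87 K, so ΔT = 30.28 K.
COP_Carnot = T_H/ΔT = 332.87/30.28 = 10.99.
η_II = COP_actual/COP_Carnot = 2.890/10.99 = 0.2629.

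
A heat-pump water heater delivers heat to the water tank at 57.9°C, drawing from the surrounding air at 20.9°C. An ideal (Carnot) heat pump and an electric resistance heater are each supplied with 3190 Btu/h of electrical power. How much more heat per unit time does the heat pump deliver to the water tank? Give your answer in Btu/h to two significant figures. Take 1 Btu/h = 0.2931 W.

In absolute terms T_C = 294.05 K and T_H = 331.05 K, so ΔT = 37.00 K.
COP_Carnot = T_H/ΔT = 331.05/37.00 = 8.947.
The heat pump delivers Q̇_H = COP × Ẇ = 28540 Btu/h; the resistance heater delivers Ẇ = 3190 Btu/h.
Extra = (COP − 1)·Ẇ = 25350 Btu/h.

25000 Btu/h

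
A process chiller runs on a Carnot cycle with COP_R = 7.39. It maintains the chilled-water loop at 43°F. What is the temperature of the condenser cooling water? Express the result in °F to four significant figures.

COP_R = T_C/(T_H − T_C) gives T_H − T_C = T_C/COP.
With T_C = 279.26 K, T_H = 279.26 × (1 + 1/7.39) = 317.05 K.
Converting, 317.05 K = 111.02°F.

111.0 °F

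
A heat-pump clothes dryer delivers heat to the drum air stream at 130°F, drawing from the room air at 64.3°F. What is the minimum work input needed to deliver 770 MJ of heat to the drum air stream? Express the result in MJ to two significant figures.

In absolute terms T_C = 291.09 K and T_H = 327.59 K, so ΔT = 36.50 K.
The reversible limit is COP_HP = T_H/ΔT = 8.975, so W_min = Q_H/COP = Q_H·ΔT/T_H.
W_min = 770.0 × 36.50/327.59 = 85.79 MJ.

86 MJ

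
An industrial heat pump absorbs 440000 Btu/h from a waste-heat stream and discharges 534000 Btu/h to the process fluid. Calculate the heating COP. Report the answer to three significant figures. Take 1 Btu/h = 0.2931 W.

5.68

The first law gives Q̇_H = Q̇_C + Ẇ, so the three rates are Q̇_C = 440000, Q̇_H = 534000, Ẇ = 94000 Btu/h.
COP_HP = Q̇_H/Ẇ = 534000/94000 = 5.681.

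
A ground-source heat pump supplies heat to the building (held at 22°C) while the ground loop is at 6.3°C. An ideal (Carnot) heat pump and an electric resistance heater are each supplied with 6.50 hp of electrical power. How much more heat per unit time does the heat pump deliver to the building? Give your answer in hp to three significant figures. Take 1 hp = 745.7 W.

In absolute terms T_C = 279.45 K and T_H = 295.15 K, so ΔT = 15.70 K.
COP_Carnot = T_H/ΔT = 295.15/15.70 = 18.80.
The heat pump delivers Q̇_H = COP × Ẇ = 122.2 hp; the resistance heater delivers Ẇ = 6.500 hp.
Extra = (COP − 1)·Ẇ = 115.7 hp.

116 hp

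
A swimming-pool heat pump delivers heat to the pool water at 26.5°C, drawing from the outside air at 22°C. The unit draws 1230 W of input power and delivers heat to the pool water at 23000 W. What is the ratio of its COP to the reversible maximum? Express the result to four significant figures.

COP_actual = Q̇_H/Ẇ = 23000/1230 = 18.70.
In absolute terms T_C = 295.15 K and T_H = 299.65 K, so ΔT = 4.500 K.
COP_Carnot = T_H/ΔT = 299.65/4.500 = 66.59.
η_II = COP_actual/COP_Carnot = 18.70/66.59 = 0.2808.

0.2808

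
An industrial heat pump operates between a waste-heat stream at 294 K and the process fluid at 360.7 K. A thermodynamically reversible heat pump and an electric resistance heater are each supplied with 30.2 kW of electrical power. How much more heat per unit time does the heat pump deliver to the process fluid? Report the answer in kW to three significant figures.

The reservoir spacing is ΔT = 360.7 − 294 = 66.70 K.
COP_Carnot = T_H/ΔT = 360.70/66.70 = 5.408.
The heat pump delivers Q̇_H = COP × Ẇ = 163.3 kW; the resistance heater delivers Ẇ = 30.20 kW.
Extra = (COP − 1)·Ẇ = 133.1 kW.

133 kW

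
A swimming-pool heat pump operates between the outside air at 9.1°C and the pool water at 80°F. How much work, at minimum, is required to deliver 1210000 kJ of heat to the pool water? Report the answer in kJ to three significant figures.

In absolute terms T_C = 282.25 K and T_H = 299.82 K, so ΔT = 17.57 K.
The reversible limit is COP_HP = T_H/ΔT = 17.07, so W_min = Q_H/COP = Q_H·ΔT/T_H.
W_min = 1210000 × 17.57/299.82 = 70900 kJ.

70900 kJ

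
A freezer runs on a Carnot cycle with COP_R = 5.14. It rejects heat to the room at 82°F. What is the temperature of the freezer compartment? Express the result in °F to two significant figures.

-6.2 °F

For a Carnot refrigerator COP_R = T_C/(T_H − T_C), so T_C = COP·T_H/(1 + COP).
With T_H = 300.93 K, T_C = 5.14 × 300.93/6.140 = 251.92 K.
Converting, 251.92 K = -6.22°F.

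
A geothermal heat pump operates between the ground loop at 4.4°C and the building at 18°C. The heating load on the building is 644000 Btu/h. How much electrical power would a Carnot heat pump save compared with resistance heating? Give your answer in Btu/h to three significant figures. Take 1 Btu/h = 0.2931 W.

In absolute terms T_C = 277.55 K and T_H = 291.15 K, so ΔT = 13.60 K.
COP_Carnot = T_H/ΔT = 291.15/13.60 = 21.41.
Resistance heating needs Ẇ_res = Q̇_H = 644000 Btu/h; the reversible heat pump needs only Ẇ_hp = Q̇_H/COP = 30080 Btu/h.
Saving = 644000 − 30080 = 613900 Btu/h.

614000 Btu/h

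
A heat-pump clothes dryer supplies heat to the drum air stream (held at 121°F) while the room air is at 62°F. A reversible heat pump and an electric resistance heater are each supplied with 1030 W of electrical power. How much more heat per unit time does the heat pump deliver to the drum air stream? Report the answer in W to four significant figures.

In absolute terms T_C = 289.82 K and T_H = 322.59 K, so ΔT = 32.78 K.
COP_Carnot = T_H/ΔT = 322.59/32.78 = 9.842.
The heat pump delivers Q̇_H = COP × Ẇ = 10140 W; the resistance heater delivers Ẇ = 1030 W.
Extra = (COP − 1)·Ẇ = 9107 W.

9107 W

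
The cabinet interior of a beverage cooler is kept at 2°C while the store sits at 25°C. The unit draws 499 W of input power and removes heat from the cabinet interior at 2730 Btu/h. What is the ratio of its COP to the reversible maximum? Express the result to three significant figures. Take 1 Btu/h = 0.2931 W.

Converting, Q̇_C = 2730 Btu/h = 800.2 W, so COP_actual = Q̇_C/Ẇ = 800.2/499.0 = 1.604.
In absolute terms T_C = 275.15 K and T_H = 298.15 K, so ΔT = 23.00 K.
COP_Carnot = T_C/ΔT = 275.15/23.00 = 11.96.
η_II = COP_actual/COP_Carnot = 1.604/11.96 = 0.1340.

0.134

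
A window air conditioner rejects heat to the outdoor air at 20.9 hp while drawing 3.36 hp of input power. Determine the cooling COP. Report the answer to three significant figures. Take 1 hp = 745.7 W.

The first law gives Q̇_H = Q̇_C + Ẇ, so the three rates are Q̇_C = 17.54, Q̇_H = 20.90, Ẇ = 3.360 hp.
COP_R = Q̇_C/Ẇ = 17.54/3.360 = 5.220.

5.22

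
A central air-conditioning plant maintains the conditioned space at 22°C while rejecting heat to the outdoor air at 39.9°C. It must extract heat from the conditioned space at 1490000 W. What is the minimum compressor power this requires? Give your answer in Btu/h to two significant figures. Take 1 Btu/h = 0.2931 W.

310000 Btu/h

In absolute terms T_C = 295.15 K and T_H = 313.05 K, so ΔT = 17.90 K.
COP_Carnot = T_C/ΔT = 295.15/17.90 = 16.49.
Ẇ_min = Q̇/COP_Carnot = 1490000/16.49 = 90360 W = 308300 Btu/h.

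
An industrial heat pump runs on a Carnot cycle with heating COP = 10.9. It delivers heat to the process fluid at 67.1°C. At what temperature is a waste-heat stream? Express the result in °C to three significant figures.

35.9 °C

COP_HP = T_H/(T_H − T_C) gives T_H − T_C = T_H/COP.
With T_H = 340.25 K, T_C = 340.25 × (1 − 1/10.9) = 309.03 K.
Converting, 309.03 K = 35.88°C.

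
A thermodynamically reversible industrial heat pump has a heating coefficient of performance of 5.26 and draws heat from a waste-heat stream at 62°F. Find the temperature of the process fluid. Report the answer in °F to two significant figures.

180 °F

COP_HP = T_H/(T_H − T_C) rearranges to T_H = COP·T_C/(COP − 1).
With T_C = 289.82 K, T_H = 5.26 × 289.82/4.260 = 357.85 K.
Converting, 357.85 K = 184.46°F.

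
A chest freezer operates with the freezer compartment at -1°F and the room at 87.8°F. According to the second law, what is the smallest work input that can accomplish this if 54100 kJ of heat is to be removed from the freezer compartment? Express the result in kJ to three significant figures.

In absolute terms T_C = 254.82 K and T_H = 304.15 K, so ΔT = 49.33 K.
The reversible limit is COP_R = T_C/ΔT = 5.165, so W_min = Q_C/COP = Q_C·ΔT/T_C.
W_min = 54100 × 49.33/254.82 = 10470 kJ.

10500 kJ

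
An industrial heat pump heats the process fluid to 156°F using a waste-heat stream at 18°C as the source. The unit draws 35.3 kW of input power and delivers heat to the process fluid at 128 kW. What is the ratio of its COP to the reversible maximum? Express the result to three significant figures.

0.539

COP_actual = Q̇_H/Ẇ = 128.0/35.30 = 3.626.
In absolute terms T_C = 291.15 K and T_H = 342.04 K, so ΔT = 50.89 K.
COP_Carnot = T_H/ΔT = 342.04/50.89 = 6.721.
η_II = COP_actual/COP_Carnot = 3.626/6.721 = 0.5395.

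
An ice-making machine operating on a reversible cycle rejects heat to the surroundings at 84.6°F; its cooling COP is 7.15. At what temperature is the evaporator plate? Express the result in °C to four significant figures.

-7.879 °C

For a Carnot refrigerator COP_R = T_C/(T_H − T_C), so T_C = COP·T_H/(1 + COP).
With T_H = 302.37 K, T_C = 7.15 × 302.37/8.150 = 265.27 K.
Converting, 265.27 K = -7.88°C.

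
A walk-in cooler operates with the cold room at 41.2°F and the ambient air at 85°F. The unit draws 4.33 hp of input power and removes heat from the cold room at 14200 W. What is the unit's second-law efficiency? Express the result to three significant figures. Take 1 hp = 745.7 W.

0.385

Converting, Q̇_C = 14200 W = 19.04 hp, so COP_actual = Q̇_C/Ẇ = 19.04/4.330 = 4.398.
In absolute terms T_C = 278.26 K and T_H = 302.59 K, so ΔT = 24.33 K.
COP_Carnot = T_C/ΔT = 278.26/24.33 = 11.44.
η_II = COP_actual/COP_Carnot = 4.398/11.44 = 0.3846.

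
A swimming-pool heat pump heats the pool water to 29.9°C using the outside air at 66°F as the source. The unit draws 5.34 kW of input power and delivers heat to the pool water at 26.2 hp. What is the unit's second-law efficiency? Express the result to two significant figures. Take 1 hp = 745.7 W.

0.13

Converting, Q̇_H = 26.20 hp = 19.54 kW, so COP_actual = Q̇_H/Ẇ = 19.54/5.340 = 3.659.
In absolute terms T_C = 292.04 K and T_H = 303.05 K, so ΔT = 11.01 K.
COP_Carnot = T_H/ΔT = 303.05/11.01 = 27.52.
η_II = COP_actual/COP_Carnot = 3.659/27.52 = 0.1329.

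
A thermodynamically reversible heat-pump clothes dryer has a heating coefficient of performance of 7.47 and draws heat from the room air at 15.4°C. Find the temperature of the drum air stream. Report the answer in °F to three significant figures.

COP_HP = T_H/(T_H − T_C) rearranges to T_H = COP·T_C/(COP − 1).
With T_C = 288.55 K, T_H = 7.47 × 288.55/6.470 = 333.15 K.
Converting, 333.15 K = 140.00°F.

140 °F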